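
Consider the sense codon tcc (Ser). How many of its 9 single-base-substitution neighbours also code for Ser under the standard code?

3

Position 1: none → 0 synonymous.
Position 2: none → 0 synonymous.
Position 3: TCT, TCA, TCG → 3 synonymous.
Total: 0 + 0 + 3 = 3.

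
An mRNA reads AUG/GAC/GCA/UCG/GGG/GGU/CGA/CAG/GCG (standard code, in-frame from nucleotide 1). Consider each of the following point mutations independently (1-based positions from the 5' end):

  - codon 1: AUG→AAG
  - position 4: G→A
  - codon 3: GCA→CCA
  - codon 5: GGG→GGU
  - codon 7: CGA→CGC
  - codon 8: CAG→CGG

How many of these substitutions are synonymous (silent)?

2

Codon 1: AUG (Met) → AAG (Lys) — missense.
Codon 2: GAC (Asp) → AAC (Asn) — missense.
Codon 3: GCA (Ala) → CCA (Pro) — missense.
Codon 5: GGG (Gly) → GGU (Gly) — synonymous.
Codon 7: CGA (Arg) → CGC (Arg) — synonymous.
Codon 8: CAG (Gln) → CGG (Arg) — missense.
Synonymous: 2 of 6.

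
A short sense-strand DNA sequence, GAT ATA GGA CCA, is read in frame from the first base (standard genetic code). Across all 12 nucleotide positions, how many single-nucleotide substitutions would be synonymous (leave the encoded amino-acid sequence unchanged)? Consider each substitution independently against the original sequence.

9

Codon 1 (GAT, Asp): 1 synonymous substitution.
Codon 2 (ATA, Ile): 2 synonymous substitutions.
Codon 3 (GGA, Gly): 3 synonymous substitutions.
Codon 4 (CCA, Pro): 3 synonymous substitutions.
Total: 1 + 2 + 3 + 3 = 9.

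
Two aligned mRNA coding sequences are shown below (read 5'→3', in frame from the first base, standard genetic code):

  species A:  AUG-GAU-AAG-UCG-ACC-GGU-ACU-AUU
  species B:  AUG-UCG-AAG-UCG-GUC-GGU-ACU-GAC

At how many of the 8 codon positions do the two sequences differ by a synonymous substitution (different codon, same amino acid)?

Codon 1: AUG Met / AUG Met — identical.
Codon 2: GAU Asp / UCG Ser — nonsynonymous.
Codon 3: AAG Lys / AAG Lys — identical.
Codon 4: UCG Ser / UCG Ser — identical.
Codon 5: ACC Thr / GUC Val — nonsynonymous.
Codon 6: GGU Gly / GGU Gly — identical.
Codon 7: ACU Thr / ACU Thr — identical.
Codon 8: AUU Ile / GAC Asp — nonsynonymous.
Synonymous differences: 0.

0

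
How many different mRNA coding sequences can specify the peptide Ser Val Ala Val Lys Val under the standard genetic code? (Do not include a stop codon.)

Ser: 6 codons.
Val: 4 codons.
Ala: 4 codons.
Val: 4 codons.
Lys: 2 codons.
Val: 4 codons.
6 × 4 × 4 × 4 × 2 × 4 = 3072.

3072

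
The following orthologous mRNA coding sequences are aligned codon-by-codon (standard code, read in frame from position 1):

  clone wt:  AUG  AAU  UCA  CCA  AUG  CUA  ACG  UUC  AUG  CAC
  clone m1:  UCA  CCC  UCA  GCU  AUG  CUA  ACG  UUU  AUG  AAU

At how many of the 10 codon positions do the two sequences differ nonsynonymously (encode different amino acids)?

4

Codon 1: AUG Met / UCA Ser — nonsynonymous.
Codon 2: AAU Asn / CCC Pro — nonsynonymous.
Codon 3: UCA Ser / UCA Ser — identical.
Codon 4: CCA Pro / GCU Ala — nonsynonymous.
Codon 5: AUG Met / AUG Met — identical.
Codon 6: CUA Leu / CUA Leu — identical.
Codon 7: ACG Thr / ACG Thr — identical.
Codon 8: UUC Phe / UUU Phe — synonymous.
Codon 9: AUG Met / AUG Met — identical.
Codon 10: CAC His / AAU Asn — nonsynonymous.
Nonsynonymous differences: 4.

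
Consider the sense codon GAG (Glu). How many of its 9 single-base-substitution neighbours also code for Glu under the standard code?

1

Position 1: none → 0 synonymous.
Position 2: none → 0 synonymous.
Position 3: GAA → 1 synonymous.
Total: 0 + 0 + 1 = 1.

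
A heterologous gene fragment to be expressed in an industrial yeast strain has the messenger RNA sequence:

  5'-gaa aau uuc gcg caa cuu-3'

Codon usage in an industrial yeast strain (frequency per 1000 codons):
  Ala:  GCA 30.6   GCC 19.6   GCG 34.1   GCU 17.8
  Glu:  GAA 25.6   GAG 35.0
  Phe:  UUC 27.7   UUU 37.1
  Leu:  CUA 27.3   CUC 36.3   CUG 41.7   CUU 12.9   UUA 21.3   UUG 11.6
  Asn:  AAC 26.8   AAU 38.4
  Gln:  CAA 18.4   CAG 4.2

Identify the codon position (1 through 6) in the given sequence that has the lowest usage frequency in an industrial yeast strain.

6

Codon 1 GAA (Glu): 25.6 per 1000.
Codon 2 AAU (Asn): 38.4 per 1000.
Codon 3 UUC (Phe): 27.7 per 1000.
Codon 4 GCG (Ala): 34.1 per 1000.
Codon 5 CAA (Gln): 18.4 per 1000.
Codon 6 CUU (Leu): 12.9 per 1000.
Lowest frequency is 12.9 at codon 6.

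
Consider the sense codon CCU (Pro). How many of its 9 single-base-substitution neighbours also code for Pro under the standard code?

3

Position 1: none → 0 synonymous.
Position 2: none → 0 synonymous.
Position 3: CCC, CCA, CCG → 3 synonymous.
Total: 0 + 0 + 3 = 3.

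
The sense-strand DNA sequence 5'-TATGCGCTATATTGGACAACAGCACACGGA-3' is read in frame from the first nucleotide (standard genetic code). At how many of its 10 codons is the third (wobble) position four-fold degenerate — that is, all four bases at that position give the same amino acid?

6

Codon 1 TAT (Tyr): third position 2-fold.
Codon 2 GCG (Ala): third position 4-fold.
Codon 3 CTA (Leu): third position 4-fold.
Codon 4 TAT (Tyr): third position 2-fold.
Codon 5 TGG (Trp): third position 1-fold.
Codon 6 ACA (Thr): third position 4-fold.
Codon 7 ACA (Thr): third position 4-fold.
Codon 8 GCA (Ala): third position 4-fold.
Codon 9 CAC (His): third position 2-fold.
Codon 10 GGA (Gly): third position 4-fold.
Four-fold degenerate third positions: 6.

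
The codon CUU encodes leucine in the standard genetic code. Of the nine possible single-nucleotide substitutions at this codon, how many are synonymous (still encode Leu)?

Position 1: none → 0 synonymous.
Position 2: none → 0 synonymous.
Position 3: CUC, CUA, CUG → 3 synonymous.
Total: 0 + 0 + 3 = 3.

3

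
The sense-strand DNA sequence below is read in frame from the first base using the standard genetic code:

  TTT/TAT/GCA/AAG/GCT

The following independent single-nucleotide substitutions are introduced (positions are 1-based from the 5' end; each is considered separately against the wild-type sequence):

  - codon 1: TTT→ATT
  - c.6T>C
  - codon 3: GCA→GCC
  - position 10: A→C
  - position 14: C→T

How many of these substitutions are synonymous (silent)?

Codon 1: TTT (Phe) → ATT (Ile) — missense.
Codon 2: TAT (Tyr) → TAC (Tyr) — synonymous.
Codon 3: GCA (Ala) → GCC (Ala) — synonymous.
Codon 4: AAG (Lys) → CAG (Gln) — missense.
Codon 5: GCT (Ala) → GTT (Val) — missense.
Synonymous: 2 of 5.

2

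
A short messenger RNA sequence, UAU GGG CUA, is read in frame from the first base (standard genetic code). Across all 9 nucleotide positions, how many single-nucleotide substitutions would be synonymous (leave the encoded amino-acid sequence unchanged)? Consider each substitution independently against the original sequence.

Codon 1 (UAU, Tyr): 1 synonymous substitution.
Codon 2 (GGG, Gly): 3 synonymous substitutions.
Codon 3 (CUA, Leu): 4 synonymous substitutions.
Total: 1 + 3 + 4 = 8.

8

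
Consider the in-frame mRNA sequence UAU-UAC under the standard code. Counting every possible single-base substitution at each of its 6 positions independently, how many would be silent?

Codon 1 (UAU, Tyr): 1 synonymous substitution.
Codon 2 (UAC, Tyr): 1 synonymous substitution.
Total: 1 + 1 = 2.

2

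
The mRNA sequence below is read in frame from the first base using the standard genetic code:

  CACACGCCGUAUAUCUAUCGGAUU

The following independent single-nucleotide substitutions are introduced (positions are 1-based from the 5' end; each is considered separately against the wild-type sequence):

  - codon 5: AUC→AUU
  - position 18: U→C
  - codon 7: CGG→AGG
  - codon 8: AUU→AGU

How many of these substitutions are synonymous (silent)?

3

Codon 5: AUC (Ile) → AUU (Ile) — synonymous.
Codon 6: UAU (Tyr) → UAC (Tyr) — synonymous.
Codon 7: CGG (Arg) → AGG (Arg) — synonymous.
Codon 8: AUU (Ile) → AGU (Ser) — missense.
Synonymous: 3 of 4.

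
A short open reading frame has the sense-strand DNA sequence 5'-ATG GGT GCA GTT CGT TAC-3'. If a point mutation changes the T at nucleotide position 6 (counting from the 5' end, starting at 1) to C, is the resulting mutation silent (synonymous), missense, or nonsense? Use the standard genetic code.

silent

Position 6 falls in codon 2: GGT → Gly.
After the substitution the codon is GGC → Gly.
Both encode Gly, so the change is synonymous.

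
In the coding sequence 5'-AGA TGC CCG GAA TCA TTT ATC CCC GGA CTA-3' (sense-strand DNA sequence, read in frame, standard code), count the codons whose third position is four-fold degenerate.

5

Codon 1 AGA (Arg): third position 2-fold.
Codon 2 TGC (Cys): third position 2-fold.
Codon 3 CCG (Pro): third position 4-fold.
Codon 4 GAA (Glu): third position 2-fold.
Codon 5 TCA (Ser): third position 4-fold.
Codon 6 TTT (Phe): third position 2-fold.
Codon 7 ATC (Ile): third position 3-fold.
Codon 8 CCC (Pro): third position 4-fold.
Codon 9 GGA (Gly): third position 4-fold.
Codon 10 CTA (Leu): third position 4-fold.
Four-fold degenerate third positions: 5.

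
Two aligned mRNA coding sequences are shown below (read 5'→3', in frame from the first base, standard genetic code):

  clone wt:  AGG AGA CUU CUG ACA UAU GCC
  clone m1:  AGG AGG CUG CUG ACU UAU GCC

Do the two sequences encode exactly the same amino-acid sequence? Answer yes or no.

Codon 1: AGG Arg / AGG Arg — identical.
Codon 2: AGA Arg / AGG Arg — synonymous.
Codon 3: CUU Leu / CUG Leu — synonymous.
Codon 4: CUG Leu / CUG Leu — identical.
Codon 5: ACA Thr / ACU Thr — synonymous.
Codon 6: UAU Tyr / UAU Tyr — identical.
Codon 7: GCC Ala / GCC Ala — identical.
Nonsynonymous differences: 0 → same protein.

yes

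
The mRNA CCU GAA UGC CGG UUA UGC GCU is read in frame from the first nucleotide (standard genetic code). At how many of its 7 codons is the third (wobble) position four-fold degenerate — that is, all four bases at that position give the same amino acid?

3

Codon 1 CCU (Pro): third position 4-fold.
Codon 2 GAA (Glu): third position 2-fold.
Codon 3 UGC (Cys): third position 2-fold.
Codon 4 CGG (Arg): third position 4-fold.
Codon 5 UUA (Leu): third position 2-fold.
Codon 6 UGC (Cys): third position 2-fold.
Codon 7 GCU (Ala): third position 4-fold.
Four-fold degenerate third positions: 3.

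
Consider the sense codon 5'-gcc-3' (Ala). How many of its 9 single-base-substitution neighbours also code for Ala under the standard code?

Position 1: none → 0 synonymous.
Position 2: none → 0 synonymous.
Position 3: GCU, GCA, GCG → 3 synonymous.
Total: 0 + 0 + 3 = 3.

3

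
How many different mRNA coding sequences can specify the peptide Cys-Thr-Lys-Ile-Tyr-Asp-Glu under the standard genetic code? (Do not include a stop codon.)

Cys: 2 codons.
Thr: 4 codons.
Lys: 2 codons.
Ile: 3 codons.
Tyr: 2 codons.
Asp: 2 codons.
Glu: 2 codons.
2 × 4 × 2 × 3 × 2 × 2 × 2 = 384.

384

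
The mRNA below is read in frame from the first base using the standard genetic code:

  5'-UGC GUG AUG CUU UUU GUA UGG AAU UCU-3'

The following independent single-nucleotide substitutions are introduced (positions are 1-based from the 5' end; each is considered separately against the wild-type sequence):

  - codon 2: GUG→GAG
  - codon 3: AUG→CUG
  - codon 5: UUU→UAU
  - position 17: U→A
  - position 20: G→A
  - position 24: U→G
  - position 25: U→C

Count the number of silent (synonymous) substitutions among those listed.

0

Codon 2: GUG (Val) → GAG (Glu) — missense.
Codon 3: AUG (Met) → CUG (Leu) — missense.
Codon 5: UUU (Phe) → UAU (Tyr) — missense.
Codon 6: GUA (Val) → GAA (Glu) — missense.
Codon 7: UGG (Trp) → UAG (Stop) — nonsense.
Codon 8: AAU (Asn) → AAG (Lys) — missense.
Codon 9: UCU (Ser) → CCU (Pro) — missense.
Synonymous: 0 of 7.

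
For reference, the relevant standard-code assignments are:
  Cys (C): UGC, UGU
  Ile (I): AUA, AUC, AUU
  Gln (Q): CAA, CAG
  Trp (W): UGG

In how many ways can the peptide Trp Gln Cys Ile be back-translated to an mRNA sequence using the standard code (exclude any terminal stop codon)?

12

Trp: 1 codon.
Gln: 2 codons.
Cys: 2 codons.
Ile: 3 codons.
1 × 2 × 2 × 3 = 12.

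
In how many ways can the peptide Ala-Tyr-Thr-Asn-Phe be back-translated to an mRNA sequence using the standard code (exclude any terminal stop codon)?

Ala: 4 codons.
Tyr: 2 codons.
Thr: 4 codons.
Asn: 2 codons.
Phe: 2 codons.
4 × 2 × 4 × 2 × 2 = 128.

128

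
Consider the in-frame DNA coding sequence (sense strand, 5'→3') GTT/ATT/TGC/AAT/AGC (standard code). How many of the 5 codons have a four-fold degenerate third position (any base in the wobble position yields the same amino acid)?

1

Codon 1 GTT (Val): third position 4-fold.
Codon 2 ATT (Ile): third position 3-fold.
Codon 3 TGC (Cys): third position 2-fold.
Codon 4 AAT (Asn): third position 2-fold.
Codon 5 AGC (Ser): third position 2-fold.
Four-fold degenerate third positions: 1.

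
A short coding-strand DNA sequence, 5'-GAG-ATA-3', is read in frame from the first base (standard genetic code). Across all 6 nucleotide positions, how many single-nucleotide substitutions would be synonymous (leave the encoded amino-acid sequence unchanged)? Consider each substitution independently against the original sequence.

Codon 1 (GAG, Glu): 1 synonymous substitution.
Codon 2 (ATA, Ile): 2 synonymous substitutions.
Total: 1 + 2 = 3.

3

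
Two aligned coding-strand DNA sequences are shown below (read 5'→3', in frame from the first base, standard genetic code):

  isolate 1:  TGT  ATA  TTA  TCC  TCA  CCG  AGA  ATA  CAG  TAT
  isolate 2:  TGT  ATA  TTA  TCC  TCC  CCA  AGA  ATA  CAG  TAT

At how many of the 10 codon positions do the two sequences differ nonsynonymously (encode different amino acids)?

0

Codon 1: TGT Cys / TGT Cys — identical.
Codon 2: ATA Ile / ATA Ile — identical.
Codon 3: TTA Leu / TTA Leu — identical.
Codon 4: TCC Ser / TCC Ser — identical.
Codon 5: TCA Ser / TCC Ser — synonymous.
Codon 6: CCG Pro / CCA Pro — synonymous.
Codon 7: AGA Arg / AGA Arg — identical.
Codon 8: ATA Ile / ATA Ile — identical.
Codon 9: CAG Gln / CAG Gln — identical.
Codon 10: TAT Tyr / TAT Tyr — identical.
Nonsynonymous differences: 0.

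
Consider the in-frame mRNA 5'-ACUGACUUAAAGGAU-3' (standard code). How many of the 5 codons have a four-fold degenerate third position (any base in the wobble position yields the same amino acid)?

Codon 1 ACU (Thr): third position 4-fold.
Codon 2 GAC (Asp): third position 2-fold.
Codon 3 UUA (Leu): third position 2-fold.
Codon 4 AAG (Lys): third position 2-fold.
Codon 5 GAU (Asp): third position 2-fold.
Four-fold degenerate third positions: 1.

1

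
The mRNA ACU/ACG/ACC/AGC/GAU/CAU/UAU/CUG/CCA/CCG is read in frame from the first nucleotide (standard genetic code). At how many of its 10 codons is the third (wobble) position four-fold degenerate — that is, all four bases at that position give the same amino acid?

6

Codon 1 ACU (Thr): third position 4-fold.
Codon 2 ACG (Thr): third position 4-fold.
Codon 3 ACC (Thr): third position 4-fold.
Codon 4 AGC (Ser): third position 2-fold.
Codon 5 GAU (Asp): third position 2-fold.
Codon 6 CAU (His): third position 2-fold.
Codon 7 UAU (Tyr): third position 2-fold.
Codon 8 CUG (Leu): third position 4-fold.
Codon 9 CCA (Pro): third position 4-fold.
Codon 10 CCG (Pro): third position 4-fold.
Four-fold degenerate third positions: 6.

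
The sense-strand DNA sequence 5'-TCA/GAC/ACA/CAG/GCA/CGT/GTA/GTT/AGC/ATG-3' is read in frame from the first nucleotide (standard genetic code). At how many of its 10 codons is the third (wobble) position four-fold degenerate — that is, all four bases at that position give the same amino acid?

Codon 1 TCA (Ser): third position 4-fold.
Codon 2 GAC (Asp): third position 2-fold.
Codon 3 ACA (Thr): third position 4-fold.
Codon 4 CAG (Gln): third position 2-fold.
Codon 5 GCA (Ala): third position 4-fold.
Codon 6 CGT (Arg): third position 4-fold.
Codon 7 GTA (Val): third position 4-fold.
Codon 8 GTT (Val): third position 4-fold.
Codon 9 AGC (Ser): third position 2-fold.
Codon 10 ATG (Met): third position 1-fold.
Four-fold degenerate third positions: 6.

6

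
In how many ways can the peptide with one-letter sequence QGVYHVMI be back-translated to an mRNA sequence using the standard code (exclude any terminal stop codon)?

1536

Gln: 2 codons.
Gly: 4 codons.
Val: 4 codons.
Tyr: 2 codons.
His: 2 codons.
Val: 4 codons.
Met: 1 codon.
Ile: 3 codons.
2 × 4 × 4 × 2 × 2 × 4 × 1 × 3 = 1536.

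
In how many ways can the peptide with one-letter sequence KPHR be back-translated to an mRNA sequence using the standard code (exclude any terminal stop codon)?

96

Lys: 2 codons.
Pro: 4 codons.
His: 2 codons.
Arg: 6 codons.
2 × 4 × 2 × 6 = 96.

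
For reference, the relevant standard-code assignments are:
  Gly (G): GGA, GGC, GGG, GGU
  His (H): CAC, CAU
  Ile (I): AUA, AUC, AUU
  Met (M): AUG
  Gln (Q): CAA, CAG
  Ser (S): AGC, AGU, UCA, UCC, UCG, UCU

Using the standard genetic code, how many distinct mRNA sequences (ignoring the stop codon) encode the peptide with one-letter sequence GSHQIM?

Gly: 4 codons.
Ser: 6 codons.
His: 2 codons.
Gln: 2 codons.
Ile: 3 codons.
Met: 1 codon.
4 × 6 × 2 × 2 × 3 × 1 = 288.

288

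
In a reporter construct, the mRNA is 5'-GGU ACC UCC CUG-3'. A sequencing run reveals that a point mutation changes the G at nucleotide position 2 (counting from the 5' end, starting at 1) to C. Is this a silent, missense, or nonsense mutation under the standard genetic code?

missense

Position 2 falls in codon 1: GGU → Gly.
After the substitution the codon is GCU → Ala.
Gly ≠ Ala, so this is a missense mutation.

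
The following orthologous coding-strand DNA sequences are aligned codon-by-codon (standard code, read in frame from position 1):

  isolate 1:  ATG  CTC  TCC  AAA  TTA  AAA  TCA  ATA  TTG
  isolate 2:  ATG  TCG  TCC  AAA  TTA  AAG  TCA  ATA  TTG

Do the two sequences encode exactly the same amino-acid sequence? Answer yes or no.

Codon 1: ATG Met / ATG Met — identical.
Codon 2: CTC Leu / TCG Ser — nonsynonymous.
Codon 3: TCC Ser / TCC Ser — identical.
Codon 4: AAA Lys / AAA Lys — identical.
Codon 5: TTA Leu / TTA Leu — identical.
Codon 6: AAA Lys / AAG Lys — synonymous.
Codon 7: TCA Ser / TCA Ser — identical.
Codon 8: ATA Ile / ATA Ile — identical.
Codon 9: TTG Leu / TTG Leu — identical.
Nonsynonymous differences: 1 → different protein.

no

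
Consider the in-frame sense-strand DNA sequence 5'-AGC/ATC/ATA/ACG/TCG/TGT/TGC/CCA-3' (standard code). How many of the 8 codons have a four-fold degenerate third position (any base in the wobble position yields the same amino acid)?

Codon 1 AGC (Ser): third position 2-fold.
Codon 2 ATC (Ile): third position 3-fold.
Codon 3 ATA (Ile): third position 3-fold.
Codon 4 ACG (Thr): third position 4-fold.
Codon 5 TCG (Ser): third position 4-fold.
Codon 6 TGT (Cys): third position 2-fold.
Codon 7 TGC (Cys): third position 2-fold.
Codon 8 CCA (Pro): third position 4-fold.
Four-fold degenerate third positions: 3.

3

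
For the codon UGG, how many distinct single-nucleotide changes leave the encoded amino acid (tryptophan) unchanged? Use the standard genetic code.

Position 1: none → 0 synonymous.
Position 2: none → 0 synonymous.
Position 3: none → 0 synonymous.
Total: 0 + 0 + 0 = 0.

0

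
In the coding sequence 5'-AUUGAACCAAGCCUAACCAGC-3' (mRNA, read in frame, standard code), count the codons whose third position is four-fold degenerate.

3

Codon 1 AUU (Ile): third position 3-fold.
Codon 2 GAA (Glu): third position 2-fold.
Codon 3 CCA (Pro): third position 4-fold.
Codon 4 AGC (Ser): third position 2-fold.
Codon 5 CUA (Leu): third position 4-fold.
Codon 6 ACC (Thr): third position 4-fold.
Codon 7 AGC (Ser): third position 2-fold.
Four-fold degenerate third positions: 3.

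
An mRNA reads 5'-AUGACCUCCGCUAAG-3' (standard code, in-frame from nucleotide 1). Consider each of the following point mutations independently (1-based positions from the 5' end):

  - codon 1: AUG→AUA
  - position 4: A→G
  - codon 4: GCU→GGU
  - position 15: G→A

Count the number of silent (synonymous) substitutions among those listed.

1

Codon 1: AUG (Met) → AUA (Ile) — missense.
Codon 2: ACC (Thr) → GCC (Ala) — missense.
Codon 4: GCU (Ala) → GGU (Gly) — missense.
Codon 5: AAG (Lys) → AAA (Lys) — synonymous.
Synonymous: 1 of 4.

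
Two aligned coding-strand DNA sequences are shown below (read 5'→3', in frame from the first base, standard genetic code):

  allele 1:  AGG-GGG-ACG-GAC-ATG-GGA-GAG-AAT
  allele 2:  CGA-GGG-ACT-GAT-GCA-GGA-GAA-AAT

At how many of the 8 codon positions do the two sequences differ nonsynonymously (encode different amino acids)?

Codon 1: AGG Arg / CGA Arg — synonymous.
Codon 2: GGG Gly / GGG Gly — identical.
Codon 3: ACG Thr / ACT Thr — synonymous.
Codon 4: GAC Asp / GAT Asp — synonymous.
Codon 5: ATG Met / GCA Ala — nonsynonymous.
Codon 6: GGA Gly / GGA Gly — identical.
Codon 7: GAG Glu / GAA Glu — synonymous.
Codon 8: AAT Asn / AAT Asn — identical.
Nonsynonymous differences: 1.

1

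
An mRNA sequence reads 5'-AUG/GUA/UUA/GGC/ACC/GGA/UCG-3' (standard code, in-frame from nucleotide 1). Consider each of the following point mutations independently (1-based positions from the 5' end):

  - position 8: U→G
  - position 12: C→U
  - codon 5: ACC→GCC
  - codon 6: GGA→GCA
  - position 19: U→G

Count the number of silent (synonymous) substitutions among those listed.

1

Codon 3: UUA (Leu) → UGA (Stop) — nonsense.
Codon 4: GGC (Gly) → GGU (Gly) — synonymous.
Codon 5: ACC (Thr) → GCC (Ala) — missense.
Codon 6: GGA (Gly) → GCA (Ala) — missense.
Codon 7: UCG (Ser) → GCG (Ala) — missense.
Synonymous: 1 of 5.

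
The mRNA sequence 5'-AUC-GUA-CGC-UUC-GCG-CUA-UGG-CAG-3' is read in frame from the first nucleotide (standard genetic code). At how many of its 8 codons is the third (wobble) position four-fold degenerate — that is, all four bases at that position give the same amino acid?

4

Codon 1 AUC (Ile): third position 3-fold.
Codon 2 GUA (Val): third position 4-fold.
Codon 3 CGC (Arg): third position 4-fold.
Codon 4 UUC (Phe): third position 2-fold.
Codon 5 GCG (Ala): third position 4-fold.
Codon 6 CUA (Leu): third position 4-fold.
Codon 7 UGG (Trp): third position 1-fold.
Codon 8 CAG (Gln): third position 2-fold.
Four-fold degenerate third positions: 4.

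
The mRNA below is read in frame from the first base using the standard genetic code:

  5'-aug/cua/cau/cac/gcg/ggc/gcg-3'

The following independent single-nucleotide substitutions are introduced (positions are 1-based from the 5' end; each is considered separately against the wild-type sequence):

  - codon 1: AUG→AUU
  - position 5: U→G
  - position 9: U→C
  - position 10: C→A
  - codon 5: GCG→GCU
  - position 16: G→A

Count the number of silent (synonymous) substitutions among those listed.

Codon 1: AUG (Met) → AUU (Ile) — missense.
Codon 2: CUA (Leu) → CGA (Arg) — missense.
Codon 3: CAU (His) → CAC (His) — synonymous.
Codon 4: CAC (His) → AAC (Asn) — missense.
Codon 5: GCG (Ala) → GCU (Ala) — synonymous.
Codon 6: GGC (Gly) → AGC (Ser) — missense.
Synonymous: 2 of 6.

2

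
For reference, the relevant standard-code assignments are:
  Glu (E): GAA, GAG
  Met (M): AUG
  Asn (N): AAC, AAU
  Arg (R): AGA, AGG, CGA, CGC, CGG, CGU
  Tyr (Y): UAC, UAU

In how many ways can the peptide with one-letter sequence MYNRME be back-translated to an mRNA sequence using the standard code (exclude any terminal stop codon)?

Met: 1 codon.
Tyr: 2 codons.
Asn: 2 codons.
Arg: 6 codons.
Met: 1 codon.
Glu: 2 codons.
1 × 2 × 2 × 6 × 1 × 2 = 48.

48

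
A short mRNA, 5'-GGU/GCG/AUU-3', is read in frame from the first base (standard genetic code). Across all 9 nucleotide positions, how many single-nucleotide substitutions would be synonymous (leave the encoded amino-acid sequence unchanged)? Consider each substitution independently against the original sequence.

8

Codon 1 (GGU, Gly): 3 synonymous substitutions.
Codon 2 (GCG, Ala): 3 synonymous substitutions.
Codon 3 (AUU, Ile): 2 synonymous substitutions.
Total: 3 + 3 + 2 = 8.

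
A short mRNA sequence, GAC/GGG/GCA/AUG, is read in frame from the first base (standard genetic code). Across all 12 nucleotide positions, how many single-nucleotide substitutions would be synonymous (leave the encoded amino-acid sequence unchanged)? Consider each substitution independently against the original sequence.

Codon 1 (GAC, Asp): 1 synonymous substitution.
Codon 2 (GGG, Gly): 3 synonymous substitutions.
Codon 3 (GCA, Ala): 3 synonymous substitutions.
Codon 4 (AUG, Met): 0 synonymous substitutions.
Total: 1 + 3 + 3 + 0 = 7.

7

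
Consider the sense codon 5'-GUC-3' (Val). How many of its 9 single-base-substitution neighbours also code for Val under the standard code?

3

Position 1: none → 0 synonymous.
Position 2: none → 0 synonymous.
Position 3: GUU, GUA, GUG → 3 synonymous.
Total: 0 + 0 + 3 = 3.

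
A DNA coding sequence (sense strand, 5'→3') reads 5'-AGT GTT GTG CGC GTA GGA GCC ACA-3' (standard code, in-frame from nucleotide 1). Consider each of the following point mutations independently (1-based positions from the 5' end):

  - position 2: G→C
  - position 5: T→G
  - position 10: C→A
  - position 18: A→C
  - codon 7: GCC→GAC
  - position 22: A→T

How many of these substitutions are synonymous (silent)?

Codon 1: AGT (Ser) → ACT (Thr) — missense.
Codon 2: GTT (Val) → GGT (Gly) — missense.
Codon 4: CGC (Arg) → AGC (Ser) — missense.
Codon 6: GGA (Gly) → GGC (Gly) — synonymous.
Codon 7: GCC (Ala) → GAC (Asp) — missense.
Codon 8: ACA (Thr) → TCA (Ser) — missense.
Synonymous: 1 of 6.

1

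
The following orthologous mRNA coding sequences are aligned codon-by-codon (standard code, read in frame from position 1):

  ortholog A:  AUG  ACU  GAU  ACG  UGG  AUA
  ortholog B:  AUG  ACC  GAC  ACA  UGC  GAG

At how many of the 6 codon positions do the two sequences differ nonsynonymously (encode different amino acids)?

2

Codon 1: AUG Met / AUG Met — identical.
Codon 2: ACU Thr / ACC Thr — synonymous.
Codon 3: GAU Asp / GAC Asp — synonymous.
Codon 4: ACG Thr / ACA Thr — synonymous.
Codon 5: UGG Trp / UGC Cys — nonsynonymous.
Codon 6: AUA Ile / GAG Glu — nonsynonymous.
Nonsynonymous differences: 2.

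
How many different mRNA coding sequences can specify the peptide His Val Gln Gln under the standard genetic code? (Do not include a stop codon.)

32

His: 2 codons.
Val: 4 codons.
Gln: 2 codons.
Gln: 2 codons.
2 × 4 × 2 × 2 = 32.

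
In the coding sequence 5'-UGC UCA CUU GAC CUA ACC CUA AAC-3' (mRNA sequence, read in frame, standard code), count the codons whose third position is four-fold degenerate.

5

Codon 1 UGC (Cys): third position 2-fold.
Codon 2 UCA (Ser): third position 4-fold.
Codon 3 CUU (Leu): third position 4-fold.
Codon 4 GAC (Asp): third position 2-fold.
Codon 5 CUA (Leu): third position 4-fold.
Codon 6 ACC (Thr): third position 4-fold.
Codon 7 CUA (Leu): third position 4-fold.
Codon 8 AAC (Asn): third position 2-fold.
Four-fold degenerate third positions: 5.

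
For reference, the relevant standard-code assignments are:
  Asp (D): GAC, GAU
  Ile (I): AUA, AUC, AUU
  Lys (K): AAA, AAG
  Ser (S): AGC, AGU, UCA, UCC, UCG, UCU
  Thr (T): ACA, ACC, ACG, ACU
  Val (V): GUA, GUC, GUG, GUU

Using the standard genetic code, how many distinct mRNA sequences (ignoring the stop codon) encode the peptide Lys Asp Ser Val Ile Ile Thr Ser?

Lys: 2 codons.
Asp: 2 codons.
Ser: 6 codons.
Val: 4 codons.
Ile: 3 codons.
Ile: 3 codons.
Thr: 4 codons.
Ser: 6 codons.
2 × 2 × 6 × 4 × 3 × 3 × 4 × 6 = 20736.

20736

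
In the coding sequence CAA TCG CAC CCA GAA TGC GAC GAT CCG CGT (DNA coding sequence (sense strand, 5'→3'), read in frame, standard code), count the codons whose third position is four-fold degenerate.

Codon 1 CAA (Gln): third position 2-fold.
Codon 2 TCG (Ser): third position 4-fold.
Codon 3 CAC (His): third position 2-fold.
Codon 4 CCA (Pro): third position 4-fold.
Codon 5 GAA (Glu): third position 2-fold.
Codon 6 TGC (Cys): third position 2-fold.
Codon 7 GAC (Asp): third position 2-fold.
Codon 8 GAT (Asp): third position 2-fold.
Codon 9 CCG (Pro): third position 4-fold.
Codon 10 CGT (Arg): third position 4-fold.
Four-fold degenerate third positions: 4.

4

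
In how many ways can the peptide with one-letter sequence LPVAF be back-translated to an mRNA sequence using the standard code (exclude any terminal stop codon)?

768

Leu: 6 codons.
Pro: 4 codons.
Val: 4 codons.
Ala: 4 codons.
Phe: 2 codons.
6 × 4 × 4 × 4 × 2 = 768.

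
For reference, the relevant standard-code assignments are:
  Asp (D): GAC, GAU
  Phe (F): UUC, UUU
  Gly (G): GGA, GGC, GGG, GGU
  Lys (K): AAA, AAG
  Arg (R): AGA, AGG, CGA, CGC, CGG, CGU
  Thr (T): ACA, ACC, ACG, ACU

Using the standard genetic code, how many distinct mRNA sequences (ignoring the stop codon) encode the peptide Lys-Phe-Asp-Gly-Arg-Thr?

768

Lys: 2 codons.
Phe: 2 codons.
Asp: 2 codons.
Gly: 4 codons.
Arg: 6 codons.
Thr: 4 codons.
2 × 2 × 2 × 4 × 6 × 4 = 768.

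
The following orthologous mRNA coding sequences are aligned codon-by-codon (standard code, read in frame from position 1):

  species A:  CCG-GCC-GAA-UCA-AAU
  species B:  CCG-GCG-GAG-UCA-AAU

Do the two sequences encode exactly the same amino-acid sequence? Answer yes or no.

Codon 1: CCG Pro / CCG Pro — identical.
Codon 2: GCC Ala / GCG Ala — synonymous.
Codon 3: GAA Glu / GAG Glu — synonymous.
Codon 4: UCA Ser / UCA Ser — identical.
Codon 5: AAU Asn / AAU Asn — identical.
Nonsynonymous differences: 0 → same protein.

yes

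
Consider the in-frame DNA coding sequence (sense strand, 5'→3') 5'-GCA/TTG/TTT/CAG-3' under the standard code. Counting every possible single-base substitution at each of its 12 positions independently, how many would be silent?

7

Codon 1 (GCA, Ala): 3 synonymous substitutions.
Codon 2 (TTG, Leu): 2 synonymous substitutions.
Codon 3 (TTT, Phe): 1 synonymous substitution.
Codon 4 (CAG, Gln): 1 synonymous substitution.
Total: 3 + 2 + 1 + 1 = 7.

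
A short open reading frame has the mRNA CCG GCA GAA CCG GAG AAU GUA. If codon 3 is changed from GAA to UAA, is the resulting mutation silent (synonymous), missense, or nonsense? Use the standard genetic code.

Position 7 falls in codon 3: GAA → Glu.
After the substitution the codon is UAA → Stop.
The new codon is a stop codon, so this is a nonsense mutation.

nonsense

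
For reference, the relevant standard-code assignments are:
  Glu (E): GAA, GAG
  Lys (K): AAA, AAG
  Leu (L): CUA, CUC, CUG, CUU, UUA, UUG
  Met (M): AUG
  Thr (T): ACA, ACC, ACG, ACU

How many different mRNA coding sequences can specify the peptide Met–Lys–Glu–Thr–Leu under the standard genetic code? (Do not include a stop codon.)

96

Met: 1 codon.
Lys: 2 codons.
Glu: 2 codons.
Thr: 4 codons.
Leu: 6 codons.
1 × 2 × 2 × 4 × 6 = 96.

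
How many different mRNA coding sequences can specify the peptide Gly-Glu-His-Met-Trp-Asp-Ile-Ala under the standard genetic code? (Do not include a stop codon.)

384

Gly: 4 codons.
Glu: 2 codons.
His: 2 codons.
Met: 1 codon.
Trp: 1 codon.
Asp: 2 codons.
Ile: 3 codons.
Ala: 4 codons.
4 × 2 × 2 × 1 × 1 × 2 × 3 × 4 = 384.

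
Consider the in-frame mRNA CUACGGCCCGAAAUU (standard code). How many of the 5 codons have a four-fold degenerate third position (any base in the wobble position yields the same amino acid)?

Codon 1 CUA (Leu): third position 4-fold.
Codon 2 CGG (Arg): third position 4-fold.
Codon 3 CCC (Pro): third position 4-fold.
Codon 4 GAA (Glu): third position 2-fold.
Codon 5 AUU (Ile): third position 3-fold.
Four-fold degenerate third positions: 3.

3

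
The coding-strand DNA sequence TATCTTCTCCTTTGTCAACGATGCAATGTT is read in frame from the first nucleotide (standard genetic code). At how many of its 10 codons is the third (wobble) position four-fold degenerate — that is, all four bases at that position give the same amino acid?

Codon 1 TAT (Tyr): third position 2-fold.
Codon 2 CTT (Leu): third position 4-fold.
Codon 3 CTC (Leu): third position 4-fold.
Codon 4 CTT (Leu): third position 4-fold.
Codon 5 TGT (Cys): third position 2-fold.
Codon 6 CAA (Gln): third position 2-fold.
Codon 7 CGA (Arg): third position 4-fold.
Codon 8 TGC (Cys): third position 2-fold.
Codon 9 AAT (Asn): third position 2-fold.
Codon 10 GTT (Val): third position 4-fold.
Four-fold degenerate third positions: 5.

5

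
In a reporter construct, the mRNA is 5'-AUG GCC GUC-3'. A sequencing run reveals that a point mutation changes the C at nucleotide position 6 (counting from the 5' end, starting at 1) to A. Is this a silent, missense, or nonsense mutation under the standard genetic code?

silent

Position 6 falls in codon 2: GCC → Ala.
After the substitution the codon is GCA → Ala.
Both encode Ala, so the change is synonymous.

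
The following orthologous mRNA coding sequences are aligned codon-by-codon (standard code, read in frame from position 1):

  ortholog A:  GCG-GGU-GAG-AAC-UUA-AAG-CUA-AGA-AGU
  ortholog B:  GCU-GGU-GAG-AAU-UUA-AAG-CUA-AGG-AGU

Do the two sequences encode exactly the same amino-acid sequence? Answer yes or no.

yes

Codon 1: GCG Ala / GCU Ala — synonymous.
Codon 2: GGU Gly / GGU Gly — identical.
Codon 3: GAG Glu / GAG Glu — identical.
Codon 4: AAC Asn / AAU Asn — synonymous.
Codon 5: UUA Leu / UUA Leu — identical.
Codon 6: AAG Lys / AAG Lys — identical.
Codon 7: CUA Leu / CUA Leu — identical.
Codon 8: AGA Arg / AGG Arg — synonymous.
Codon 9: AGU Ser / AGU Ser — identical.
Nonsynonymous differences: 0 → same protein.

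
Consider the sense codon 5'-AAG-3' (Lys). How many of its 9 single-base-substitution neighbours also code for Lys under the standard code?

Position 1: none → 0 synonymous.
Position 2: none → 0 synonymous.
Position 3: AAA → 1 synonymous.
Total: 0 + 0 + 1 = 1.

1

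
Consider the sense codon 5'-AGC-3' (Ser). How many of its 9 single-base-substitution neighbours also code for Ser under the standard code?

1

Position 1: none → 0 synonymous.
Position 2: none → 0 synonymous.
Position 3: AGT → 1 synonymous.
Total: 0 + 0 + 1 = 1.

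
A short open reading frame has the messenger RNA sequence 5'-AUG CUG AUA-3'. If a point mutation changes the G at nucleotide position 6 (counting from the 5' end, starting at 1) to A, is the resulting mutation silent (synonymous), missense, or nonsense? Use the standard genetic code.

silent

Position 6 falls in codon 2: CUG → Leu.
After the substitution the codon is CUA → Leu.
Both encode Leu, so the change is synonymous.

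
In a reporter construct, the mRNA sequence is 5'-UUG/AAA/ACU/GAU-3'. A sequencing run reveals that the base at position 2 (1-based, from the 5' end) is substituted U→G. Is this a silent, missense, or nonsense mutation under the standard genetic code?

missense

Position 2 falls in codon 1: UUG → Leu.
After the substitution the codon is UGG → Trp.
Leu ≠ Trp, so this is a missense mutation.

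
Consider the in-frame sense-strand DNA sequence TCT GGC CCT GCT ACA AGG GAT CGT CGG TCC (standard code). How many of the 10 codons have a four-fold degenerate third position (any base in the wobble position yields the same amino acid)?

8

Codon 1 TCT (Ser): third position 4-fold.
Codon 2 GGC (Gly): third position 4-fold.
Codon 3 CCT (Pro): third position 4-fold.
Codon 4 GCT (Ala): third position 4-fold.
Codon 5 ACA (Thr): third position 4-fold.
Codon 6 AGG (Arg): third position 2-fold.
Codon 7 GAT (Asp): third position 2-fold.
Codon 8 CGT (Arg): third position 4-fold.
Codon 9 CGG (Arg): third position 4-fold.
Codon 10 TCC (Ser): third position 4-fold.
Four-fold degenerate third positions: 8.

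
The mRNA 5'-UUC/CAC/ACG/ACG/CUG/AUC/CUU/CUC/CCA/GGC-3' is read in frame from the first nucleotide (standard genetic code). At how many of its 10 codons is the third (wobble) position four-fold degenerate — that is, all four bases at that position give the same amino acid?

Codon 1 UUC (Phe): third position 2-fold.
Codon 2 CAC (His): third position 2-fold.
Codon 3 ACG (Thr): third position 4-fold.
Codon 4 ACG (Thr): third position 4-fold.
Codon 5 CUG (Leu): third position 4-fold.
Codon 6 AUC (Ile): third position 3-fold.
Codon 7 CUU (Leu): third position 4-fold.
Codon 8 CUC (Leu): third position 4-fold.
Codon 9 CCA (Pro): third position 4-fold.
Codon 10 GGC (Gly): third position 4-fold.
Four-fold degenerate third positions: 7.

7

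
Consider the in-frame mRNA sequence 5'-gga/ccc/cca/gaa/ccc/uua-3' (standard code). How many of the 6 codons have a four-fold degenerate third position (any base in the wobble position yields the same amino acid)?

Codon 1 GGA (Gly): third position 4-fold.
Codon 2 CCC (Pro): third position 4-fold.
Codon 3 CCA (Pro): third position 4-fold.
Codon 4 GAA (Glu): third position 2-fold.
Codon 5 CCC (Pro): third position 4-fold.
Codon 6 UUA (Leu): third position 2-fold.
Four-fold degenerate third positions: 4.

4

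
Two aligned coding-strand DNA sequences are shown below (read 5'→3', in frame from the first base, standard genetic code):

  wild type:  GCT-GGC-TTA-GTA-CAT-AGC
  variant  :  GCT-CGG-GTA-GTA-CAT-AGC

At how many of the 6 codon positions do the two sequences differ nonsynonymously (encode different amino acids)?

2

Codon 1: GCT Ala / GCT Ala — identical.
Codon 2: GGC Gly / CGG Arg — nonsynonymous.
Codon 3: TTA Leu / GTA Val — nonsynonymous.
Codon 4: GTA Val / GTA Val — identical.
Codon 5: CAT His / CAT His — identical.
Codon 6: AGC Ser / AGC Ser — identical.
Nonsynonymous differences: 2.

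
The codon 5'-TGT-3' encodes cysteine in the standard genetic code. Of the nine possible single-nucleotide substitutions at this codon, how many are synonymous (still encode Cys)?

1

Position 1: none → 0 synonymous.
Position 2: none → 0 synonymous.
Position 3: TGC → 1 synonymous.
Total: 0 + 0 + 1 = 1.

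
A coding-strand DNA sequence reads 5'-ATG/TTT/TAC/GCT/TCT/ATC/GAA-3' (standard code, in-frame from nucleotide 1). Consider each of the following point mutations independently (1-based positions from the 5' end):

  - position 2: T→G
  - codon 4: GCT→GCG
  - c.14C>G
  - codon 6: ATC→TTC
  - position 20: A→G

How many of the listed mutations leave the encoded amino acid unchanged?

Codon 1: ATG (Met) → AGG (Arg) — missense.
Codon 4: GCT (Ala) → GCG (Ala) — synonymous.
Codon 5: TCT (Ser) → TGT (Cys) — missense.
Codon 6: ATC (Ile) → TTC (Phe) — missense.
Codon 7: GAA (Glu) → GGA (Gly) — missense.
Synonymous: 1 of 5.

1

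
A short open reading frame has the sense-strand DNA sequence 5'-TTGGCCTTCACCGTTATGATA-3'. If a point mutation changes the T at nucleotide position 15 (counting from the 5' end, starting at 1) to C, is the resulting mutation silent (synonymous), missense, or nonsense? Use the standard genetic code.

Position 15 falls in codon 5: GTT → Val.
After the substitution the codon is GTC → Val.
Both encode Val, so the change is synonymous.

silent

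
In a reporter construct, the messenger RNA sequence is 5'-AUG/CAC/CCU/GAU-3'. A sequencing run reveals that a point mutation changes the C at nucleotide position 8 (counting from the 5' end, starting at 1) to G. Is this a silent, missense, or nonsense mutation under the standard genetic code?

Position 8 falls in codon 3: CCU → Pro.
After the substitution the codon is CGU → Arg.
Pro ≠ Arg, so this is a missense mutation.

missense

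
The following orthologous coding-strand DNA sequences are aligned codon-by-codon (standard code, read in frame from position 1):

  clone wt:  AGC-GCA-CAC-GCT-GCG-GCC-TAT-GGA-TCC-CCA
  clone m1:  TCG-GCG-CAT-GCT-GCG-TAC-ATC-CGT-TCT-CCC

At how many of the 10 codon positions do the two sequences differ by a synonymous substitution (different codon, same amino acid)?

Codon 1: AGC Ser / TCG Ser — synonymous.
Codon 2: GCA Ala / GCG Ala — synonymous.
Codon 3: CAC His / CAT His — synonymous.
Codon 4: GCT Ala / GCT Ala — identical.
Codon 5: GCG Ala / GCG Ala — identical.
Codon 6: GCC Ala / TAC Tyr — nonsynonymous.
Codon 7: TAT Tyr / ATC Ile — nonsynonymous.
Codon 8: GGA Gly / CGT Arg — nonsynonymous.
Codon 9: TCC Ser / TCT Ser — synonymous.
Codon 10: CCA Pro / CCC Pro — synonymous.
Synonymous differences: 5.

5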